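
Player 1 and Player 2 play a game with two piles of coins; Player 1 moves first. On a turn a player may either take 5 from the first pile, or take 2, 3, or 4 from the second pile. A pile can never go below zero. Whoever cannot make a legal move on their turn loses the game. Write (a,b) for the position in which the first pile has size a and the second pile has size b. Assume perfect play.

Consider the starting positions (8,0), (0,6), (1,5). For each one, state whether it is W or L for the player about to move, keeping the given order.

(8,0): W, (0,6): L, (1,5): W

Classify positions by backward induction: terminal positions (no move available) are L. From any other position, the mover wins iff some move reaches an L.
No move ever increases a pile, so every position that can arise here has a ≤ 8 and b ≤ 6; it is enough to label the cells with 0 ≤ a ≤ 8 and 0 ≤ b ≤ 6.
Every move lowers a or b (never raises either), so fill the grid row by row in increasing a, and left to right within a row: each cell's successors are then already labelled.
      b=0  b=1  b=2  b=3  b=4  b=5  b=6
a=0:    L    L    W    W    W    W    L
a=1:    L    L    W    W    W    W    L
a=2:    L    L    W    W    W    W    L
a=3:    L    L    W    W    W    W    L
a=4:    L    L    W    W    W    W    L
a=5:    W    W    L    L    W    W    W
a=6:    W    W    L    L    W    W    W
a=7:    W    W    L    L    W    W    W
a=8:    W    W    L    L    W    W    W
Cells with no legal move (terminal, hence L): (0,0), (0,1), (1,0), (1,1), (2,0), (2,1), (3,0), (3,1), (4,0), (4,1).
The remaining L cells, each justified by listing all of its moves:
(0,6): moves to (0,4)(W), (0,3)(W), (0,2)(W); every one is W ⇒ L
(1,6): moves to (1,4)(W), (1,3)(W), (1,2)(W); every one is W ⇒ L
(2,6): moves to (2,4)(W), (2,3)(W), (2,2)(W); every one is W ⇒ L
(3,6): moves to (3,4)(W), (3,3)(W), (3,2)(W); every one is W ⇒ L
(4,6): moves to (4,4)(W), (4,3)(W), (4,2)(W); every one is W ⇒ L
(5,2): moves to (0,2)(W), (5,0)(W); every one is W ⇒ L
(5,3): moves to (0,3)(W), (5,1)(W), (5,0)(W); every one is W ⇒ L
(6,2): moves to (1,2)(W), (6,0)(W); every one is W ⇒ L
(6,3): moves to (1,3)(W), (6,1)(W), (6,0)(W); every one is W ⇒ L
(7,2): moves to (2,2)(W), (7,0)(W); every one is W ⇒ L
(7,3): moves to (2,3)(W), (7,1)(W), (7,0)(W); every one is W ⇒ L
(8,2): moves to (3,2)(W), (8,0)(W); every one is W ⇒ L
(8,3): moves to (3,3)(W), (8,1)(W), (8,0)(W); every one is W ⇒ L
Every other cell has at least one move into one of the L cells above, so it is W.
(8,0): the move to (3,0) reaches an L cell, so W
(0,6): one of the L cells justified above, so L
(1,5): the move to (1,1) reaches an L cell, so W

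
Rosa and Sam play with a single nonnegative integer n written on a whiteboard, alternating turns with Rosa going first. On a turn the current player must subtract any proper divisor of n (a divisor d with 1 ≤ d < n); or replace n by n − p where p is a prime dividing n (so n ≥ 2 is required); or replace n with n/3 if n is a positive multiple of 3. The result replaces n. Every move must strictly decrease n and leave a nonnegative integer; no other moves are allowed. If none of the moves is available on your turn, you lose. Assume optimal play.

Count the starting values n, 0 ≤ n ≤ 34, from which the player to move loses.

8

Compute win/loss labels from the base case upward. A position with no move is L. Any other position is W if it can reach an L in one move, else L.
n=0: no move → L
n=1: no move → L
n=2: reaches L-position 0 → W
n=3: reaches L-position 0 → W
n=4: only reaches 2(W), 3(W), all W → L
n=5: reaches L-position 0 → W
n=6: reaches L-position 4 → W
n=7: reaches L-position 0 → W
n=8: reaches L-position 4 → W
n=9: only reaches 3(W), 6(W), 8(W), all W → L
n=10: reaches L-position 9 → W
n=11: reaches L-position 0 → W
n=12: reaches L-position 4 → W
n=13: reaches L-position 0 → W
n=14: only reaches 7(W), 12(W), 13(W), all W → L
n=15: reaches L-position 14 → W
n=16: reaches L-position 14 → W
n=17: reaches L-position 0 → W
n=18: reaches L-position 9 → W
n=19: reaches L-position 0 → W
n=20: only reaches 10(W), 15(W), 16(W), 18(W), 19(W), all W → L
n=21: reaches L-position 14 → W
n=22: reaches L-position 20 → W
n=23: reaches L-position 0 → W
n=24: reaches L-position 20 → W
n=25: reaches L-position 20 → W
n=26: only reaches 13(W), 24(W), 25(W), all W → L
n=27: reaches L-position 9 → W
n=28: reaches L-position 14 → W
n=29: reaches L-position 0 → W
n=30: reaches L-position 20 → W
n=31: reaches L-position 0 → W
n=32: only reaches 16(W), 24(W), 28(W), 30(W), 31(W), all W → L
n=33: reaches L-position 32 → W
n=34: reaches L-position 32 → W
L entries with 0 ≤ n ≤ 34: n = 0, 1, 4, 9, 14, 20, 26, 32; that makes 8.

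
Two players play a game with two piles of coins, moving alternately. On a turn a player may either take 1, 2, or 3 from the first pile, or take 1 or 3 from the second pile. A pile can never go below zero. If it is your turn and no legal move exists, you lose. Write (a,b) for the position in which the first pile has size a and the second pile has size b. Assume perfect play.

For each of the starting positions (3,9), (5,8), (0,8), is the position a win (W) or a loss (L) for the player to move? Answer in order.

(3,9): W, (5,8): W, (0,8): L

Classify positions by backward induction: terminal positions (no move available) are L. From any other position, the mover wins iff some move reaches an L.
No move ever increases a pile, so every position that can arise here has a ≤ 5 and b ≤ 9; it is enough to label the cells with 0 ≤ a ≤ 5 and 0 ≤ b ≤ 9.
Every move lowers a or b (never raises either), so fill the grid row by row in increasing a, and left to right within a row: each cell's successors are then already labelled.
      b=0  b=1  b=2  b=3  b=4  b=5  b=6  b=7  b=8  b=9
a=0:    L    W    L    W    L    W    L    W    L    W
a=1:    W    L    W    L    W    L    W    L    W    L
a=2:    W    W    W    W    W    W    W    W    W    W
a=3:    W    W    W    W    W    W    W    W    W    W
a=4:    L    W    L    W    L    W    L    W    L    W
a=5:    W    L    W    L    W    L    W    L    W    L
Cells with no legal move (terminal, hence L): (0,0).
The remaining L cells, each justified by listing all of its moves:
(0,2): L (sole option (0,1)(W) is W)
(0,4): L (options (0,3)(W), (0,1)(W) are all W)
(0,6): L (options (0,5)(W), (0,3)(W) are all W)
(0,8): L (options (0,7)(W), (0,5)(W) are all W)
(1,1): L (options (0,1)(W), (1,0)(W) are all W)
(1,3): L (options (0,3)(W), (1,2)(W), (1,0)(W) are all W)
(1,5): L (options (0,5)(W), (1,4)(W), (1,2)(W) are all W)
(1,7): L (options (0,7)(W), (1,6)(W), (1,4)(W) are all W)
(1,9): L (options (0,9)(W), (1,8)(W), (1,6)(W) are all W)
(4,0): L (options (3,0)(W), (2,0)(W), (1,0)(W) are all W)
(4,2): L (options (3,2)(W), (2,2)(W), (1,2)(W), (4,1)(W) are all W)
(4,4): L (options (3,4)(W), (2,4)(W), (1,4)(W), (4,3)(W), (4,1)(W) are all W)
(4,6): L (options (3,6)(W), (2,6)(W), (1,6)(W), (4,5)(W), (4,3)(W) are all W)
(4,8): L (options (3,8)(W), (2,8)(W), (1,8)(W), (4,7)(W), (4,5)(W) are all W)
(5,1): L (options (4,1)(W), (3,1)(W), (2,1)(W), (5,0)(W) are all W)
(5,3): L (options (4,3)(W), (3,3)(W), (2,3)(W), (5,2)(W), (5,0)(W) are all W)
(5,5): L (options (4,5)(W), (3,5)(W), (2,5)(W), (5,4)(W), (5,2)(W) are all W)
(5,7): L (options (4,7)(W), (3,7)(W), (2,7)(W), (5,6)(W), (5,4)(W) are all W)
(5,9): L (options (4,9)(W), (3,9)(W), (2,9)(W), (5,8)(W), (5,6)(W) are all W)
Every other cell has at least one move into one of the L cells above, so it is W.
(3,9): the move to (1,9) reaches an L cell, so W
(5,8): the move to (4,8) reaches an L cell, so W
(0,8): one of the L cells justified above, so L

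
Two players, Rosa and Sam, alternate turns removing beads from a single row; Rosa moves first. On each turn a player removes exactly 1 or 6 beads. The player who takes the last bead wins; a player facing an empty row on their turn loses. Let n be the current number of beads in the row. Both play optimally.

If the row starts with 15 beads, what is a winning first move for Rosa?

Compute win/loss labels from the base case upward. A position with no move is L. Any other position is W if it can reach an L in one move, else L.
n=0: no move → L
n=1: W (go to 0, an L position)
n=2: L (sole option 1(W) is W)
n=3: W (go to 2, an L position)
n=4: L (sole option 3(W) is W)
n=5: W (go to 4, an L position)
n=6: W (go to 0, an L position)
n=7: L (options 6(W), 1(W) are all W)
n=8: W (go to 7, an L position)
n=9: L (options 8(W), 3(W) are all W)
n=10: W (go to 9, an L position)
n=11: L (options 10(W), 5(W) are all W)
n=12: W (go to 11, an L position)
n=13: W (go to 7, an L position)
n=14: L (options 13(W), 8(W) are all W)
n=15: W (go to 14, an L position)
From 15, the L positions reachable in one move are: 14, 9. Any move reaching one of these is winning.

Remove 1, leaving 14.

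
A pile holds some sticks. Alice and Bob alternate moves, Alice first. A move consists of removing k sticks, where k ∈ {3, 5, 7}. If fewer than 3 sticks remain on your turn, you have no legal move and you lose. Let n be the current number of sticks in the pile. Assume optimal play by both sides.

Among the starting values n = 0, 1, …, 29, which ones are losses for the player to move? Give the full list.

Use the standard recursion: the mover loses at a terminal position; elsewhere, the mover wins exactly when some move hands the opponent an L position.
n=0: no move → L
n=1: no move → L
n=2: no move → L
n=3: reaches L-position 0 → W
n=4: reaches L-position 1 → W
n=5: reaches L-position 2 → W
n=6: reaches L-position 1 → W
n=7: reaches L-position 2 → W
n=8: reaches L-position 1 → W
n=9: reaches L-position 2 → W
n=10: only reaches 7(W), 5(W), 3(W), all W → L
n=11: only reaches 8(W), 6(W), 4(W), all W → L
n=12: only reaches 9(W), 7(W), 5(W), all W → L
n=13: reaches L-position 10 → W
n=14: reaches L-position 11 → W
n=15: reaches L-position 12 → W
n=16: reaches L-position 11 → W
n=17: reaches L-position 12 → W
n=18: reaches L-position 11 → W
n=19: reaches L-position 12 → W
n=20: only reaches 17(W), 15(W), 13(W), all W → L
n=21: only reaches 18(W), 16(W), 14(W), all W → L
n=22: only reaches 19(W), 17(W), 15(W), all W → L
n=23: reaches L-position 20 → W
n=24: reaches L-position 21 → W
n=25: reaches L-position 22 → W
n=26: reaches L-position 21 → W
n=27: reaches L-position 22 → W
n=28: reaches L-position 21 → W
n=29: reaches L-position 22 → W
The losing starting values of n are exactly the entries labelled L in this table (9 of them).

0, 1, 2, 10, 11, 12, 20, 21, 22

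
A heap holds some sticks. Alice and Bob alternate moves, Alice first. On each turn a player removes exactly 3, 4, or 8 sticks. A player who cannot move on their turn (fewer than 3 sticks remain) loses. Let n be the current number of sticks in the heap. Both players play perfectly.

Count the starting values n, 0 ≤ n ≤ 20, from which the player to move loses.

8

Compute win/loss labels from the base case upward. A position with no move is L. Any other position is W if it can reach an L in one move, else L.
n=0: no move → L
n=1: no move → L
n=2: no move → L
n=3: reaches L-position 0 → W
n=4: reaches L-position 1 → W
n=5: reaches L-position 2 → W
n=6: reaches L-position 2 → W
n=7: only reaches 4(W), 3(W), all W → L
n=8: reaches L-position 0 → W
n=9: reaches L-position 1 → W
n=10: reaches L-position 7 → W
n=11: reaches L-position 7 → W
n=12: only reaches 9(W), 8(W), 4(W), all W → L
n=13: only reaches 10(W), 9(W), 5(W), all W → L
n=14: only reaches 11(W), 10(W), 6(W), all W → L
n=15: reaches L-position 12 → W
n=16: reaches L-position 13 → W
n=17: reaches L-position 14 → W
n=18: reaches L-position 14 → W
n=19: only reaches 16(W), 15(W), 11(W), all W → L
n=20: reaches L-position 12 → W
L entries with 0 ≤ n ≤ 20: n = 0, 1, 2, 7, 12, 13, 14, 19; that makes 8.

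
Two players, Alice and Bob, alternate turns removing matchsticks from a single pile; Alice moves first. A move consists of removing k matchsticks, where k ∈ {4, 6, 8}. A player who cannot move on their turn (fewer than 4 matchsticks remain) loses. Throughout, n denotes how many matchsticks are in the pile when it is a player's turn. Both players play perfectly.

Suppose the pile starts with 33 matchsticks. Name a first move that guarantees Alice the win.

Build the W/L table. Terminal = L. A non-terminal position is W if it has a move to some L; otherwise it is L.
n=0: no move → L
n=1: no move → L
n=2: no move → L
n=3: no move → L
n=4: can move to 0, which is L ⇒ W
n=5: can move to 1, which is L ⇒ W
n=6: can move to 2, which is L ⇒ W
n=7: can move to 3, which is L ⇒ W
n=8: can move to 2, which is L ⇒ W
n=9: can move to 3, which is L ⇒ W
n=10: can move to 2, which is L ⇒ W
n=11: can move to 3, which is L ⇒ W
n=12: moves to 8(W), 6(W), 4(W); every one is W ⇒ L
n=13: moves to 9(W), 7(W), 5(W); every one is W ⇒ L
n=14: moves to 10(W), 8(W), 6(W); every one is W ⇒ L
n=15: moves to 11(W), 9(W), 7(W); every one is W ⇒ L
n=16: can move to 12, which is L ⇒ W
n=17: can move to 13, which is L ⇒ W
n=18: can move to 14, which is L ⇒ W
n=19: can move to 15, which is L ⇒ W
n=20: can move to 14, which is L ⇒ W
n=21: can move to 15, which is L ⇒ W
n=22: can move to 14, which is L ⇒ W
n=23: can move to 15, which is L ⇒ W
n=24: moves to 20(W), 18(W), 16(W); every one is W ⇒ L
n=25: moves to 21(W), 19(W), 17(W); every one is W ⇒ L
n=26: moves to 22(W), 20(W), 18(W); every one is W ⇒ L
n=27: moves to 23(W), 21(W), 19(W); every one is W ⇒ L
n=28: can move to 24, which is L ⇒ W
n=29: can move to 25, which is L ⇒ W
n=30: can move to 26, which is L ⇒ W
n=31: can move to 27, which is L ⇒ W
n=32: can move to 26, which is L ⇒ W
n=33: can move to 27, which is L ⇒ W
From 33, the L positions reachable in one move are: 27, 25. Any move reaching one of these is winning.

Remove 6, leaving 27.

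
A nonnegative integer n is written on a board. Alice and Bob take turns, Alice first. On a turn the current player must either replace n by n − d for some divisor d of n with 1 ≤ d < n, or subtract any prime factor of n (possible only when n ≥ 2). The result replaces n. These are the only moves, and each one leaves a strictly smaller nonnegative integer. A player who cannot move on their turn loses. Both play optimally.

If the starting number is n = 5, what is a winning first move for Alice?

Move to 0.

Positions with no move are L. A position that does have a move is losing for the player to move precisely when every available move leads to a winning position for the opponent. Fill in the labels:
n=0: no move → L
n=1: no move → L
n=2: reaches L-position 0 → W
n=3: reaches L-position 0 → W
n=4: only reaches 2(W), 3(W), all W → L
n=5: reaches L-position 0 → W
From 5, the L positions reachable in one move are: 0, 4. Any move reaching one of these is winning.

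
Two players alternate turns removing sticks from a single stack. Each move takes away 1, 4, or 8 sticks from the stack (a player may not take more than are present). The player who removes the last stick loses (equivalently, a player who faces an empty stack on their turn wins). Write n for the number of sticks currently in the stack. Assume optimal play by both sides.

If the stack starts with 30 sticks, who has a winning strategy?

Work bottom-up. With no move the player to move wins. Otherwise the position is W if at least one move leads to an L position for the opponent, and L if every move leads to a W.
n=0: no move; the opponent has just taken the last stick and therefore loses → W
n=1: only reaches 0(W), which is W → L
n=2: reaches L-position 1 → W
n=3: only reaches 2(W), which is W → L
n=4: reaches L-position 3 → W
n=5: reaches L-position 1 → W
n=6: only reaches 5(W), 2(W), all W → L
n=7: reaches L-position 6 → W
n=8: only reaches 7(W), 4(W), 0(W), all W → L
n=9: reaches L-position 8 → W
n=10: reaches L-position 6 → W
n=11: reaches L-position 3 → W
n=12: reaches L-position 8 → W
n=13: only reaches 12(W), 9(W), 5(W), all W → L
n=14: reaches L-position 13 → W
n=15: only reaches 14(W), 11(W), 7(W), all W → L
n=16: reaches L-position 15 → W
n=17: reaches L-position 13 → W
n=18: only reaches 17(W), 14(W), 10(W), all W → L
n=19: reaches L-position 18 → W
n=20: only reaches 19(W), 16(W), 12(W), all W → L
n=21: reaches L-position 20 → W
n=22: reaches L-position 18 → W
n=23: reaches L-position 15 → W
n=24: reaches L-position 20 → W
n=25: only reaches 24(W), 21(W), 17(W), all W → L
n=26: reaches L-position 25 → W
n=27: only reaches 26(W), 23(W), 19(W), all W → L
n=28: reaches L-position 27 → W
n=29: reaches L-position 25 → W
n=30: only reaches 29(W), 26(W), 22(W), all W → L
The starting position 30 is L: whatever the player to move does, the opponent receives a W position.

The second player wins.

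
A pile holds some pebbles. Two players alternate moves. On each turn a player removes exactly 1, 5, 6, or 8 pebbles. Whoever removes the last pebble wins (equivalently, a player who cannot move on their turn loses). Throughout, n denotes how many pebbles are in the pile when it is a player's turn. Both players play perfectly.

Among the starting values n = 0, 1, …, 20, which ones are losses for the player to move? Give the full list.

0, 2, 4, 11, 13, 15

Work bottom-up. With no move the player to move loses. Otherwise the position is W if at least one move leads to an L position for the opponent, and L if every move leads to a W.
n=0: no move → L
n=1: →0(L), so W
n=2: →1(W) only, which is W, so L
n=3: →2(L), so W
n=4: →3(W) only, which is W, so L
n=5: →4(L), so W
n=6: →0(L), so W
n=7: →2(L), so W
n=8: →2(L), so W
n=9: →4(L), so W
n=10: →4(L), so W
n=11: →10(W), 6(W), 5(W), 3(W) — all W, so L
n=12: →11(L), so W
n=13: →12(W), 8(W), 7(W), 5(W) — all W, so L
n=14: →13(L), so W
n=15: →14(W), 10(W), 9(W), 7(W) — all W, so L
n=16: →15(L), so W
n=17: →11(L), so W
n=18: →13(L), so W
n=19: →13(L), so W
n=20: →15(L), so W
Reading off the rows marked L gives the requested list; there are 6 such values of n.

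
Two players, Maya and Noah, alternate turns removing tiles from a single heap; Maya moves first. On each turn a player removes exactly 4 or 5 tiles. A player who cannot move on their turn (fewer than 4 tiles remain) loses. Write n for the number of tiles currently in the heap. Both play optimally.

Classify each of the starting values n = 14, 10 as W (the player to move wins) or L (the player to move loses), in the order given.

Classify positions by backward induction: terminal positions (no move available) are L. From any other position, the mover wins iff some move reaches an L.
n=0: no move → L
n=1: no move → L
n=2: no move → L
n=3: no move → L
n=4: can move to 0, which is L ⇒ W
n=5: can move to 1, which is L ⇒ W
n=6: can move to 2, which is L ⇒ W
n=7: can move to 3, which is L ⇒ W
n=8: can move to 3, which is L ⇒ W
n=9: moves to 5(W), 4(W); every one is W ⇒ L
n=10: moves to 6(W), 5(W); every one is W ⇒ L
n=11: moves to 7(W), 6(W); every one is W ⇒ L
n=12: moves to 8(W), 7(W); every one is W ⇒ L
n=13: can move to 9, which is L ⇒ W
n=14: can move to 10, which is L ⇒ W

14: W, 10: L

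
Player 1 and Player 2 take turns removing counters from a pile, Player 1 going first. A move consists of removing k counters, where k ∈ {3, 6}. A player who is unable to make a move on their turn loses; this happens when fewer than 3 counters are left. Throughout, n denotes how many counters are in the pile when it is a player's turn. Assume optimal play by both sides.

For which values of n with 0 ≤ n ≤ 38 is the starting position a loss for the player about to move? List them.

Build the W/L table. Terminal = L. A non-terminal position is W if it has a move to some L; otherwise it is L.
n=0: no move → L
n=1: no move → L
n=2: no move → L
n=3: W (go to 0, an L position)
n=4: W (go to 1, an L position)
n=5: W (go to 2, an L position)
n=6: W (go to 0, an L position)
n=7: W (go to 1, an L position)
n=8: W (go to 2, an L position)
n=9: L (options 6(W), 3(W) are all W)
n=10: L (options 7(W), 4(W) are all W)
n=11: L (options 8(W), 5(W) are all W)
n=12: W (go to 9, an L position)
n=13: W (go to 10, an L position)
n=14: W (go to 11, an L position)
n=15: W (go to 9, an L position)
n=16: W (go to 10, an L position)
n=17: W (go to 11, an L position)
n=18: L (options 15(W), 12(W) are all W)
n=19: L (options 16(W), 13(W) are all W)
n=20: L (options 17(W), 14(W) are all W)
n=21: W (go to 18, an L position)
n=22: W (go to 19, an L position)
n=23: W (go to 20, an L position)
n=24: W (go to 18, an L position)
n=25: W (go to 19, an L position)
n=26: W (go to 20, an L position)
n=27: L (options 24(W), 21(W) are all W)
n=28: L (options 25(W), 22(W) are all W)
n=29: L (options 26(W), 23(W) are all W)
n=30: W (go to 27, an L position)
n=31: W (go to 28, an L position)
n=32: W (go to 29, an L position)
n=33: W (go to 27, an L position)
n=34: W (go to 28, an L position)
n=35: W (go to 29, an L position)
n=36: L (options 33(W), 30(W) are all W)
n=37: L (options 34(W), 31(W) are all W)
n=38: L (options 35(W), 32(W) are all W)
The losing starting values of n are exactly the entries labelled L in this table (15 of them).

0, 1, 2, 9, 10, 11, 18, 19, 20, 27, 28, 29, 36, 37, 38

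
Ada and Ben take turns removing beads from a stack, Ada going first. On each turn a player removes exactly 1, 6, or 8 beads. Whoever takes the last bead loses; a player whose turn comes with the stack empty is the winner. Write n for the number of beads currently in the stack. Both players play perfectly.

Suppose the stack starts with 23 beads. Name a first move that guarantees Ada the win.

Build the W/L table. Terminal = W. A non-terminal position is W if it has a move to some L; otherwise it is L.
n=0: no move; the opponent has just taken the last bead and therefore loses → W
n=1: L (sole option 0(W) is W)
n=2: W (go to 1, an L position)
n=3: L (sole option 2(W) is W)
n=4: W (go to 3, an L position)
n=5: L (sole option 4(W) is W)
n=6: W (go to 5, an L position)
n=7: W (go to 1, an L position)
n=8: L (options 7(W), 2(W), 0(W) are all W)
n=9: W (go to 8, an L position)
n=10: L (options 9(W), 4(W), 2(W) are all W)
n=11: W (go to 10, an L position)
n=12: L (options 11(W), 6(W), 4(W) are all W)
n=13: W (go to 12, an L position)
n=14: W (go to 8, an L position)
n=15: L (options 14(W), 9(W), 7(W) are all W)
n=16: W (go to 15, an L position)
n=17: L (options 16(W), 11(W), 9(W) are all W)
n=18: W (go to 17, an L position)
n=19: L (options 18(W), 13(W), 11(W) are all W)
n=20: W (go to 19, an L position)
n=21: W (go to 15, an L position)
n=22: L (options 21(W), 16(W), 14(W) are all W)
n=23: W (go to 22, an L position)
From 23, the L positions reachable in one move are: 22, 17, 15. Any move reaching one of these is winning.

Remove 1, leaving 22.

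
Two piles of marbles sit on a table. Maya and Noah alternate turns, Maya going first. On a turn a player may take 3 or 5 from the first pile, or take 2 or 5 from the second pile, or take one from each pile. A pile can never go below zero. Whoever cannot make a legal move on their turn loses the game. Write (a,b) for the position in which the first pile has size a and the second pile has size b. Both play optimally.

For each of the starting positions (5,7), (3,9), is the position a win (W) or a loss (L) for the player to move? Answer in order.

Compute win/loss labels from the base case upward. A position with no move is L. Any other position is W if it can reach an L in one move, else L.
No move ever increases a pile, so every position that can arise here has a ≤ 5 and b ≤ 9; it is enough to label the cells with 0 ≤ a ≤ 5 and 0 ≤ b ≤ 9.
Every move lowers a or b (never raises either), so fill the grid row by row in increasing a, and left to right within a row: each cell's successors are then already labelled.
      b=0  b=1  b=2  b=3  b=4  b=5  b=6  b=7  b=8  b=9
a=0:    L    L    W    W    L    W    W    L    L    W
a=1:    L    W    W    L    L    W    W    L    W    W
a=2:    L    W    W    L    W    W    L    L    W    W
a=3:    W    W    L    L    W    W    L    W    W    L
a=4:    W    L    L    W    W    L    W    W    L    L
a=5:    W    W    W    W    W    L    W    W    W    W
Cells with no legal move (terminal, hence L): (0,0), (0,1), (1,0), (2,0).
The remaining L cells, each justified by listing all of its moves:
(0,4): the only move is to (0,2)(W), a W ⇒ L
(0,7): moves to (0,5)(W), (0,2)(W); every one is W ⇒ L
(0,8): moves to (0,6)(W), (0,3)(W); every one is W ⇒ L
(1,3): moves to (1,1)(W), (0,2)(W); every one is W ⇒ L
(1,4): moves to (1,2)(W), (0,3)(W); every one is W ⇒ L
(1,7): moves to (1,5)(W), (1,2)(W), (0,6)(W); every one is W ⇒ L
(2,3): moves to (2,1)(W), (1,2)(W); every one is W ⇒ L
(2,6): moves to (2,4)(W), (2,1)(W), (1,5)(W); every one is W ⇒ L
(2,7): moves to (2,5)(W), (2,2)(W), (1,6)(W); every one is W ⇒ L
(3,2): moves to (0,2)(W), (3,0)(W), (2,1)(W); every one is W ⇒ L
(3,3): moves to (0,3)(W), (3,1)(W), (2,2)(W); every one is W ⇒ L
(3,6): moves to (0,6)(W), (3,4)(W), (3,1)(W), (2,5)(W); every one is W ⇒ L
(3,9): moves to (0,9)(W), (3,7)(W), (3,4)(W), (2,8)(W); every one is W ⇒ L
(4,1): moves to (1,1)(W), (3,0)(W); every one is W ⇒ L
(4,2): moves to (1,2)(W), (4,0)(W), (3,1)(W); every one is W ⇒ L
(4,5): moves to (1,5)(W), (4,3)(W), (4,0)(W), (3,4)(W); every one is W ⇒ L
(4,8): moves to (1,8)(W), (4,6)(W), (4,3)(W), (3,7)(W); every one is W ⇒ L
(4,9): moves to (1,9)(W), (4,7)(W), (4,4)(W), (3,8)(W); every one is W ⇒ L
(5,5): moves to (2,5)(W), (0,5)(W), (5,3)(W), (5,0)(W), (4,4)(W); every one is W ⇒ L
Every other cell has at least one move into one of the L cells above, so it is W.
(5,7): the move to (2,7) reaches an L cell, so W
(3,9): one of the L cells justified above, so L

(5,7): W, (3,9): L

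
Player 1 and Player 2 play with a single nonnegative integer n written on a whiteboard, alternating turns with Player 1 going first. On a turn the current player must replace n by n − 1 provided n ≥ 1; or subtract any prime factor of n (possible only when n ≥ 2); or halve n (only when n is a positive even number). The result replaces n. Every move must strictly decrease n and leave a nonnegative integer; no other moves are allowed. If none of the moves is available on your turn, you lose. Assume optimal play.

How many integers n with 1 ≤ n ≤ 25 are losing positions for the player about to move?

5

Positions with no move are L. A position that does have a move is losing for the player to move precisely when every available move leads to a winning position for the opponent. Fill in the labels:
n=0: no move → L
n=1: →0(L), so W
n=2: →0(L), so W
n=3: →0(L), so W
n=4: →2(W), 3(W) — all W, so L
n=5: →0(L), so W
n=6: →4(L), so W
n=7: →0(L), so W
n=8: →4(L), so W
n=9: →6(W), 8(W) — all W, so L
n=10: →9(L), so W
n=11: →0(L), so W
n=12: →9(L), so W
n=13: →0(L), so W
n=14: →7(W), 12(W), 13(W) — all W, so L
n=15: →14(L), so W
n=16: →14(L), so W
n=17: →0(L), so W
n=18: →9(L), so W
n=19: →0(L), so W
n=20: →10(W), 15(W), 18(W), 19(W) — all W, so L
n=21: →14(L), so W
n=22: →20(L), so W
n=23: →0(L), so W
n=24: →12(W), 21(W), 22(W), 23(W) — all W, so L
n=25: →20(L), so W
L entries with 1 ≤ n ≤ 25 (n=0 is outside the asked range and is not counted): n = 4, 9, 14, 20, 24; that makes 5.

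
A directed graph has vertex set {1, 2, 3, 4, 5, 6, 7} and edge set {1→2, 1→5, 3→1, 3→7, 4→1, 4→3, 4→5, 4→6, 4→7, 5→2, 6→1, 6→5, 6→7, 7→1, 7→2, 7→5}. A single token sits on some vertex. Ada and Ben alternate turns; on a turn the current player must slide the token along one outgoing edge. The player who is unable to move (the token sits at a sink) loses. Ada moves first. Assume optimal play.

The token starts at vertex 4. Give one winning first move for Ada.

Compute win/loss labels from the base case upward. A position with no move is L. Any other position is W if it can reach an L in one move, else L.
Every edge goes from a vertex to one that appears earlier in the order 2, 5, 1, 7, 3, 6, 4, so processing vertices in that order labels each vertex after all of its successors.
2: no outgoing edge → L
5: W (go to 2, an L position)
1: W (go to 2, an L position)
7: W (go to 2, an L position)
3: L (options 7(W), 1(W) are all W)
6: L (options 7(W), 1(W), 5(W) are all W)
4: W (go to 6, an L position)
From 4, the L positions reachable in one move are: 6, 3. Any move reaching one of these is winning.

Move to 6.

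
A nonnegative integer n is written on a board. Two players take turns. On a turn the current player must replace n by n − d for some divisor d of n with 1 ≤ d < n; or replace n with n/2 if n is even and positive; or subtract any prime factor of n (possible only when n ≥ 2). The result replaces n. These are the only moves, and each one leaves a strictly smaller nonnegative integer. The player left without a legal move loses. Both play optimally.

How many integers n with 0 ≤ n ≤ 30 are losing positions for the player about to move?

7

Compute win/loss labels from the base case upward. A position with no move is L. Any other position is W if it can reach an L in one move, else L.
n=0: no move → L
n=1: no move → L
n=2: →0(L), so W
n=3: →0(L), so W
n=4: →2(W), 3(W) — all W, so L
n=5: →0(L), so W
n=6: →4(L), so W
n=7: →0(L), so W
n=8: →4(L), so W
n=9: →6(W), 8(W) — all W, so L
n=10: →9(L), so W
n=11: →0(L), so W
n=12: →9(L), so W
n=13: →0(L), so W
n=14: →7(W), 12(W), 13(W) — all W, so L
n=15: →14(L), so W
n=16: →14(L), so W
n=17: →0(L), so W
n=18: →9(L), so W
n=19: →0(L), so W
n=20: →10(W), 15(W), 16(W), 18(W), 19(W) — all W, so L
n=21: →14(L), so W
n=22: →20(L), so W
n=23: →0(L), so W
n=24: →20(L), so W
n=25: →20(L), so W
n=26: →13(W), 24(W), 25(W) — all W, so L
n=27: →26(L), so W
n=28: →14(L), so W
n=29: →0(L), so W
n=30: →20(L), so W
L entries with 0 ≤ n ≤ 30: n = 0, 1, 4, 9, 14, 20, 26; that makes 7.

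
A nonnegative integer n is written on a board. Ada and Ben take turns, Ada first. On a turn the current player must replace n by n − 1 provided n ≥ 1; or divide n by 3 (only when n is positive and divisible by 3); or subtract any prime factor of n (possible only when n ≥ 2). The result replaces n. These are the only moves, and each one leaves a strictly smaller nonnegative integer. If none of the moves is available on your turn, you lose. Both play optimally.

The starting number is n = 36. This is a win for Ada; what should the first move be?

Move to 35.

Classify positions by backward induction: terminal positions (no move available) are L. From any other position, the mover wins iff some move reaches an L.
n=0: no move → L
n=1: can move to 0, which is L ⇒ W
n=2: can move to 0, which is L ⇒ W
n=3: can move to 0, which is L ⇒ W
n=4: moves to 2(W), 3(W); every one is W ⇒ L
n=5: can move to 0, which is L ⇒ W
n=6: can move to 4, which is L ⇒ W
n=7: can move to 0, which is L ⇒ W
n=8: moves to 6(W), 7(W); every one is W ⇒ L
n=9: can move to 8, which is L ⇒ W
n=10: can move to 8, which is L ⇒ W
n=11: can move to 0, which is L ⇒ W
n=12: can move to 4, which is L ⇒ W
n=13: can move to 0, which is L ⇒ W
n=14: moves to 7(W), 12(W), 13(W); every one is W ⇒ L
n=15: can move to 14, which is L ⇒ W
n=16: can move to 14, which is L ⇒ W
n=17: can move to 0, which is L ⇒ W
n=18: moves to 6(W), 15(W), 16(W), 17(W); every one is W ⇒ L
n=19: can move to 0, which is L ⇒ W
n=20: can move to 18, which is L ⇒ W
n=21: can move to 14, which is L ⇒ W
n=22: moves to 11(W), 20(W), 21(W); every one is W ⇒ L
n=23: can move to 0, which is L ⇒ W
n=24: can move to 8, which is L ⇒ W
n=25: moves to 20(W), 24(W); every one is W ⇒ L
n=26: can move to 25, which is L ⇒ W
n=27: moves to 9(W), 24(W), 26(W); every one is W ⇒ L
n=28: can move to 27, which is L ⇒ W
n=29: can move to 0, which is L ⇒ W
n=30: can move to 25, which is L ⇒ W
n=31: can move to 0, which is L ⇒ W
n=32: moves to 30(W), 31(W); every one is W ⇒ L
n=33: can move to 22, which is L ⇒ W
n=34: can move to 32, which is L ⇒ W
n=35: moves to 28(W), 30(W), 34(W); every one is W ⇒ L
n=36: can move to 35, which is L ⇒ W
From 36, the L positions reachable in one move are: 35.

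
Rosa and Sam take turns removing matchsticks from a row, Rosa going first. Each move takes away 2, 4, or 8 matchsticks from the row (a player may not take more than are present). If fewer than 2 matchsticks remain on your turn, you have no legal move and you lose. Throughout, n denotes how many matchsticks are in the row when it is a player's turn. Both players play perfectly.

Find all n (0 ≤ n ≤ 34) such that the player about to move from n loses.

0, 1, 6, 7, 12, 13, 18, 19, 24, 25, 30, 31

Work bottom-up. With no move the player to move loses. Otherwise the position is W if at least one move leads to an L position for the opponent, and L if every move leads to a W.
n=0: no move → L
n=1: no move → L
n=2: reaches L-position 0 → W
n=3: reaches L-position 1 → W
n=4: reaches L-position 0 → W
n=5: reaches L-position 1 → W
n=6: only reaches 4(W), 2(W), all W → L
n=7: only reaches 5(W), 3(W), all W → L
n=8: reaches L-position 6 → W
n=9: reaches L-position 7 → W
n=10: reaches L-position 6 → W
n=11: reaches L-position 7 → W
n=12: only reaches 10(W), 8(W), 4(W), all W → L
n=13: only reaches 11(W), 9(W), 5(W), all W → L
n=14: reaches L-position 12 → W
n=15: reaches L-position 13 → W
n=16: reaches L-position 12 → W
n=17: reaches L-position 13 → W
n=18: only reaches 16(W), 14(W), 10(W), all W → L
n=19: only reaches 17(W), 15(W), 11(W), all W → L
n=20: reaches L-position 18 → W
n=21: reaches L-position 19 → W
n=22: reaches L-position 18 → W
n=23: reaches L-position 19 → W
n=24: only reaches 22(W), 20(W), 16(W), all W → L
n=25: only reaches 23(W), 21(W), 17(W), all W → L
n=26: reaches L-position 24 → W
n=27: reaches L-position 25 → W
n=28: reaches L-position 24 → W
n=29: reaches L-position 25 → W
n=30: only reaches 28(W), 26(W), 22(W), all W → L
n=31: only reaches 29(W), 27(W), 23(W), all W → L
n=32: reaches L-position 30 → W
n=33: reaches L-position 31 → W
n=34: reaches L-position 30 → W
Reading off the rows marked L gives the requested list; there are 12 such values of n.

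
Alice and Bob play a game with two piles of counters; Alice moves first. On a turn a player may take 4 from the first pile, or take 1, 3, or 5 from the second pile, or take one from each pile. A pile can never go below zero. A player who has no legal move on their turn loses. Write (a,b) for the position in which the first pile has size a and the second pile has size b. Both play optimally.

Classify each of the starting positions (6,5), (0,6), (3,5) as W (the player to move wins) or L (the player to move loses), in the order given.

(6,5): L, (0,6): L, (3,5): W

Compute win/loss labels from the base case upward. A position with no move is L. Any other position is W if it can reach an L in one move, else L.
No move ever increases a pile, so every position that can arise here has a ≤ 6 and b ≤ 6; it is enough to label the cells with 0 ≤ a ≤ 6 and 0 ≤ b ≤ 6.
Every move lowers a or b (never raises either), so fill the grid row by row in increasing a, and left to right within a row: each cell's successors are then already labelled.
      b=0  b=1  b=2  b=3  b=4  b=5  b=6
a=0:    L    W    L    W    L    W    L
a=1:    L    W    L    W    L    W    L
a=2:    L    W    L    W    L    W    L
a=3:    L    W    L    W    L    W    L
a=4:    W    W    W    W    W    W    W
a=5:    W    L    W    L    W    L    W
a=6:    W    L    W    L    W    L    W
Cells with no legal move (terminal, hence L): (0,0), (1,0), (2,0), (3,0).
The remaining L cells, each justified by listing all of its moves:
(0,2): →(0,1)(W) only, which is W, so L
(0,4): →(0,3)(W), (0,1)(W) — all W, so L
(0,6): →(0,5)(W), (0,3)(W), (0,1)(W) — all W, so L
(1,2): →(1,1)(W), (0,1)(W) — all W, so L
(1,4): →(1,3)(W), (1,1)(W), (0,3)(W) — all W, so L
(1,6): →(1,5)(W), (1,3)(W), (1,1)(W), (0,5)(W) — all W, so L
(2,2): →(2,1)(W), (1,1)(W) — all W, so L
(2,4): →(2,3)(W), (2,1)(W), (1,3)(W) — all W, so L
(2,6): →(2,5)(W), (2,3)(W), (2,1)(W), (1,5)(W) — all W, so L
(3,2): →(3,1)(W), (2,1)(W) — all W, so L
(3,4): →(3,3)(W), (3,1)(W), (2,3)(W) — all W, so L
(3,6): →(3,5)(W), (3,3)(W), (3,1)(W), (2,5)(W) — all W, so L
(5,1): →(1,1)(W), (5,0)(W), (4,0)(W) — all W, so L
(5,3): →(1,3)(W), (5,2)(W), (5,0)(W), (4,2)(W) — all W, so L
(5,5): →(1,5)(W), (5,4)(W), (5,2)(W), (5,0)(W), (4,4)(W) — all W, so L
(6,1): →(2,1)(W), (6,0)(W), (5,0)(W) — all W, so L
(6,3): →(2,3)(W), (6,2)(W), (6,0)(W), (5,2)(W) — all W, so L
(6,5): →(2,5)(W), (6,4)(W), (6,2)(W), (6,0)(W), (5,4)(W) — all W, so L
Every other cell has at least one move into one of the L cells above, so it is W.
(6,5): one of the L cells justified above, so L
(0,6): one of the L cells justified above, so L
(3,5): the move to (3,4) reaches an L cell, so W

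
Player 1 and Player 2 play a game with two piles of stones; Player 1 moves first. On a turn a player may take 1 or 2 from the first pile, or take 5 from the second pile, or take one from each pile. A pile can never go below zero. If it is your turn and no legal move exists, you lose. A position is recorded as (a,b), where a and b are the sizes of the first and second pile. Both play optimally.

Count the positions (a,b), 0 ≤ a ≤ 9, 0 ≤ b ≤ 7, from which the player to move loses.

29

Classify positions by backward induction: terminal positions (no move available) are L. From any other position, the mover wins iff some move reaches an L.
Every move lowers a or b (never raises either), so fill the grid row by row in increasing a, and left to right within a row: each cell's successors are then already labelled.
      b=0  b=1  b=2  b=3  b=4  b=5  b=6  b=7
a=0:    L    L    L    L    L    W    W    W
a=1:    W    W    W    W    W    W    L    L
a=2:    W    W    W    W    W    L    W    W
a=3:    L    L    L    L    L    W    W    W
a=4:    W    W    W    W    W    W    L    L
a=5:    W    W    W    W    W    L    W    W
a=6:    L    L    L    L    L    W    W    W
a=7:    W    W    W    W    W    W    L    L
a=8:    W    W    W    W    W    L    W    W
a=9:    L    L    L    L    L    W    W    W
Cells with no legal move (terminal, hence L): (0,0), (0,1), (0,2), (0,3), (0,4).
The remaining L cells, each justified by listing all of its moves:
(1,6): only reaches (0,6)(W), (1,1)(W), (0,5)(W), all W → L
(1,7): only reaches (0,7)(W), (1,2)(W), (0,6)(W), all W → L
(2,5): only reaches (1,5)(W), (0,5)(W), (2,0)(W), (1,4)(W), all W → L
(3,0): only reaches (2,0)(W), (1,0)(W), all W → L
(3,1): only reaches (2,1)(W), (1,1)(W), (2,0)(W), all W → L
(3,2): only reaches (2,2)(W), (1,2)(W), (2,1)(W), all W → L
(3,3): only reaches (2,3)(W), (1,3)(W), (2,2)(W), all W → L
(3,4): only reaches (2,4)(W), (1,4)(W), (2,3)(W), all W → L
(4,6): only reaches (3,6)(W), (2,6)(W), (4,1)(W), (3,5)(W), all W → L
(4,7): only reaches (3,7)(W), (2,7)(W), (4,2)(W), (3,6)(W), all W → L
(5,5): only reaches (4,5)(W), (3,5)(W), (5,0)(W), (4,4)(W), all W → L
(6,0): only reaches (5,0)(W), (4,0)(W), all W → L
(6,1): only reaches (5,1)(W), (4,1)(W), (5,0)(W), all W → L
(6,2): only reaches (5,2)(W), (4,2)(W), (5,1)(W), all W → L
(6,3): only reaches (5,3)(W), (4,3)(W), (5,2)(W), all W → L
(6,4): only reaches (5,4)(W), (4,4)(W), (5,3)(W), all W → L
(7,6): only reaches (6,6)(W), (5,6)(W), (7,1)(W), (6,5)(W), all W → L
(7,7): only reaches (6,7)(W), (5,7)(W), (7,2)(W), (6,6)(W), all W → L
(8,5): only reaches (7,5)(W), (6,5)(W), (8,0)(W), (7,4)(W), all W → L
(9,0): only reaches (8,0)(W), (7,0)(W), all W → L
(9,1): only reaches (8,1)(W), (7,1)(W), (8,0)(W), all W → L
(9,2): only reaches (8,2)(W), (7,2)(W), (8,1)(W), all W → L
(9,3): only reaches (8,3)(W), (7,3)(W), (8,2)(W), all W → L
(9,4): only reaches (8,4)(W), (7,4)(W), (8,3)(W), all W → L
Every other cell has at least one move into one of the L cells above, so it is W.
L cells per row: a=0: 5, a=1: 2, a=2: 1, a=3: 5, a=4: 2, a=5: 1, a=6: 5, a=7: 2, a=8: 1, a=9: 5; total 29.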